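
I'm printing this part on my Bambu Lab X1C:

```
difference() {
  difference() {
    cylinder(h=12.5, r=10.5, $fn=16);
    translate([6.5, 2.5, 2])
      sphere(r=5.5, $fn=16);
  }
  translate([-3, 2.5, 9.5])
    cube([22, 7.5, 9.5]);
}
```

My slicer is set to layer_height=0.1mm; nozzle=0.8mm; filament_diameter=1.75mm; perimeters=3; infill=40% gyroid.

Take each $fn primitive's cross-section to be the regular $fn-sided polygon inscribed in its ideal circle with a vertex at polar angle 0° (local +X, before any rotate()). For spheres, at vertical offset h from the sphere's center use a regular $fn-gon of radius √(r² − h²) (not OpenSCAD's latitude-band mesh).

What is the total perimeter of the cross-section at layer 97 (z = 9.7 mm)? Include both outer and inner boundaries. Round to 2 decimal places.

At z = 9.7 mm: the cylinder: section is a regular 16-gon, circumradius r=10.5 (perimeter = 2·16·10.500·sin(180°/16) = 65.55 mm); the sphere at (6.5, 2.5) does not reach this height (|z−center|=7.700 > r=5.5); Taking the first minus the rest: none of the subtracted shapes is present at this height, so the r=10.5 cylinder is unchanged — boundary = 65.55 mm; the 22×7.5 cube at (-3, 2.5) contributes its full rectangle (perimeter 59.00 mm); After the difference (first − rest): starting from that combined region, the 22×7.5 cube at (-3, 2.5) partially overlaps it — only the 80.60 mm² overlap (of its 165.00 mm²) is removed, clipping the outline — boundary = 79.21 mm. Overall, the cross-section has 2 separate islands. Total boundary length (outer) = 79.21 mm.

79.21 mm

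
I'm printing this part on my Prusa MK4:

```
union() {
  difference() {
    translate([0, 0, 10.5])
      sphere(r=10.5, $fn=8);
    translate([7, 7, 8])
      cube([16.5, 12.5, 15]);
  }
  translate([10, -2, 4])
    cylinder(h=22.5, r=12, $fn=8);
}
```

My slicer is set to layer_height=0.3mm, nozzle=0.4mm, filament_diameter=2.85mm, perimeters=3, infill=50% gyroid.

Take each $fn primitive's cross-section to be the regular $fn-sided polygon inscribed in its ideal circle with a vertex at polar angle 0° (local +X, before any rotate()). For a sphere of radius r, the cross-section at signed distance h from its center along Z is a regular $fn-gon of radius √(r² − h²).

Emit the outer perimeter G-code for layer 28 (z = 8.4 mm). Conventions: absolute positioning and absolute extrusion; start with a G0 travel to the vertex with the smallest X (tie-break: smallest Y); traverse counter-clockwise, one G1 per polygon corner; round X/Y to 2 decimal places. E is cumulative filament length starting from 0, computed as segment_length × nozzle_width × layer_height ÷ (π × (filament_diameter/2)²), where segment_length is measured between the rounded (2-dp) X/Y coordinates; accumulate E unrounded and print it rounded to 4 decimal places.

G0 X-10.29 Y0.00 Z8.40
G1 X-7.27 Y-7.27 E0.1481
G1 X0.00 Y-10.29 E0.2962
G1 X1.22 Y-9.78 E0.3210
G1 X1.51 Y-10.49 E0.3355
G1 X10.00 Y-14.00 E0.5083
G1 X18.49 Y-10.49 E0.6811
G1 X22.00 Y-2.00 E0.8539
G1 X18.49 Y6.49 E1.0267
G1 X10.00 Y10.00 E1.1995
G1 X5.35 Y8.07 E1.2942
G1 X0.00 Y10.29 E1.4032
G1 X-7.27 Y7.27 E1.5513
G1 X-10.29 Y0.00 E1.6993

At z = 8.4 mm: the r=10.5 sphere slices to a regular 8-gon of circumradius 10.288 (√(r²−h²) with h=2.1 from center); the 16.5×12.5 cube at (7, 7) contributes its full rectangle; Subtracting the remaining from the first: starting from the r=10.5 sphere, the 16.5×12.5 cube at (7, 7) partially overlaps it — only the 0.11 mm² overlap (of its 206.25 mm²) is removed, clipping the outline — 1 connected region; the r=12 cylinder at (10, -2) contributes a regular 8-gon of circumradius 12; Taking the union: the regions partially overlap (shared area 142.98 mm²), so overlapping operands fuse into one piece — 1 connected region. The outline is a single polygon with 13 vertices. Extrusion per mm of travel: 0.4 × 0.3 / (π × 1.425²) = 0.018811. Accumulating E over each segment gives final E = 1.6993.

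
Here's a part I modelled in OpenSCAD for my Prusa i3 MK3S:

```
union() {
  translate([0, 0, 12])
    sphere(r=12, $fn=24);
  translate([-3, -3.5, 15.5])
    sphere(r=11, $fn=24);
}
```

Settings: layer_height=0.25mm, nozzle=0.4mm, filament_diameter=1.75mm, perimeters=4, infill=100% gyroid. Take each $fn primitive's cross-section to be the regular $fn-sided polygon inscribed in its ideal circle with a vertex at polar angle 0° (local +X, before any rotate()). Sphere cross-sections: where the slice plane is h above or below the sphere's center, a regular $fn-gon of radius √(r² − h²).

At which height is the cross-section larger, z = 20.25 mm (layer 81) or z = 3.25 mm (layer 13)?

layer 81 (z = 20.25 mm)

Layer 81 (z = 20.25): the r=12 sphere slices to a regular 24-gon of circumradius 8.714 (√(r²−h²) with h=8.25 from center) (area = (24/2)·8.714²·sin(360°/24) = 235.85 mm²); the r=11 sphere at (-3, -3.5) slices to a regular 24-gon of circumradius 9.922 (√(r²−h²) with h=4.75 from center) (area = (24/2)·9.922²·sin(360°/24) = 305.73 mm²); Taking the union: the regions partially overlap — summed areas 541.58 mm² minus the doubly-counted overlap 183.25 mm² gives 358.33 mm² — area = 358.33 mm². So its area = 358.33 mm². Layer 13 (z = 3.25): the r=12 sphere slices to a regular 24-gon of circumradius 8.212 (√(r²−h²) with h=8.75 from center) (area = (24/2)·8.212²·sin(360°/24) = 209.45 mm²); the sphere at (-3, -3.5) does not reach this height (|z−center|=12.250 > r=11); Taking the union: only the r=12 sphere is present, so the union is just that shape — area = 209.45 mm². So its area = 209.45 mm². Layer 81 is larger (358.33 vs 209.45 mm²).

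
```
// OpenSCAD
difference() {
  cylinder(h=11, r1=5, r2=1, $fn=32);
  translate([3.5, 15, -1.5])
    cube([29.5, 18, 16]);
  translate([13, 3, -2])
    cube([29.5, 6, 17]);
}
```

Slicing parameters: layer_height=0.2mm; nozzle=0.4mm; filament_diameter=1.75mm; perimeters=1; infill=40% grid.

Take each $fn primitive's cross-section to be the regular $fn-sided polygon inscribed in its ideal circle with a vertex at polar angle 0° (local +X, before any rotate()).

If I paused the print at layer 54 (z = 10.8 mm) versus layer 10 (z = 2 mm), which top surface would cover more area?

Layer 54 (z = 10.8): the cone: at t=0.982 of its height the radius interpolates to r₁+(r₂−r₁)t = 1.073, giving a regular 32-gon of that circumradius (area = (32/2)·1.073²·sin(360°/32) = 3.59 mm²); the cube at (3.5, 15) (footprint 29.5×18) is included at this height (area 531.00 mm²); the cube at (13, 3) is present — its section is the full 29.5×6 rectangle (area 177.00 mm²); Taking the first minus the rest: starting from the cone (3.59 mm²), the 29.5×18 cube at (3.5, 15) misses the remaining region (no effect); the 29.5×6 cube at (13, 3) misses the remaining region (no effect) — area = 3.59 mm². So its area = 3.59 mm². Layer 10 (z = 2): the cone: at t=0.182 of its height the radius interpolates to r₁+(r₂−r₁)t = 4.273, giving a regular 32-gon of that circumradius (area = (32/2)·4.273²·sin(360°/32) = 56.99 mm²); the 29.5×18 cube at (3.5, 15) contributes its full rectangle (area 531.00 mm²); the cube at (13, 3) (footprint 29.5×6) is included at this height (area 177.00 mm²); After the difference (first − rest): starting from the cone (56.99 mm²), the 29.5×18 cube at (3.5, 15) misses the remaining region (no effect); the 29.5×6 cube at (13, 3) misses the remaining region (no effect) — area = 56.99 mm². So its area = 56.99 mm². Layer 10 is larger (56.99 vs 3.59 mm²).

layer 10 (z = 2 mm)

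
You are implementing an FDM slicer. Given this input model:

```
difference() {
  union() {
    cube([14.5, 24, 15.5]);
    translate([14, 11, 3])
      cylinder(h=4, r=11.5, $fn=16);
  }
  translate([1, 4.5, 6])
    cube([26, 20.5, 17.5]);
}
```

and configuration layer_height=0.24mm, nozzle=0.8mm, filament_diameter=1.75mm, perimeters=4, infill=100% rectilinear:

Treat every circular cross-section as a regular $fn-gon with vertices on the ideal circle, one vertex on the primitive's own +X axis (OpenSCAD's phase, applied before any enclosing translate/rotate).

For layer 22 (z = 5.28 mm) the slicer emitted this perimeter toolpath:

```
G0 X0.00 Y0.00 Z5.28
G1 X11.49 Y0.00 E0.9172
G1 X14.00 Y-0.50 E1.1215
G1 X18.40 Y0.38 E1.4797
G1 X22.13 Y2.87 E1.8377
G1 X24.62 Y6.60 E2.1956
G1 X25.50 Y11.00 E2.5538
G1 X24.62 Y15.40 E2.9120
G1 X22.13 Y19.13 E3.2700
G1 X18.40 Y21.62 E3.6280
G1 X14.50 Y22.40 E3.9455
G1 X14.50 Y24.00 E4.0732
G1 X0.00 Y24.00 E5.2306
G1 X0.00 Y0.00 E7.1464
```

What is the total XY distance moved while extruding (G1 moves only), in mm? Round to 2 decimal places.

89.53 mm

Sum the Euclidean lengths of each G1 segment: total = 89.53 mm.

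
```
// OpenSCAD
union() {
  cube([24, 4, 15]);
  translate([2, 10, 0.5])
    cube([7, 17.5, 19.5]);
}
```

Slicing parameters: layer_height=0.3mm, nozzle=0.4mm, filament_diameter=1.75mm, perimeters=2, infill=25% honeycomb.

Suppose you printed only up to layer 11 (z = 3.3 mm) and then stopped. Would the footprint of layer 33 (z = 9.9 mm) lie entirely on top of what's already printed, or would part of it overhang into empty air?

Compare the two slices. At z = 3.3: the cube is present — its section is the full 24×4 rectangle (area 96.00 mm²); the cube at (2, 10) (footprint 7×17.5) is included at this height (area 122.50 mm²); Taking the union: the 2 present regions are separate (no shared area or edge), so areas and boundary lengths simply add and each stays a separate island — area = 218.50 mm². At z = 9.9: the 24×4 cube contributes its full rectangle (area 96.00 mm²); the cube at (2, 10) (footprint 7×17.5) is included at this height (area 122.50 mm²); Merging all regions: the 2 present regions are separate (no shared area or edge), so areas and boundary lengths simply add and each stays a separate island — area = 218.50 mm². Checking containment: the cross-section at z = 9.9 is a subset of the cross-section at z = 3.3.

entirely on top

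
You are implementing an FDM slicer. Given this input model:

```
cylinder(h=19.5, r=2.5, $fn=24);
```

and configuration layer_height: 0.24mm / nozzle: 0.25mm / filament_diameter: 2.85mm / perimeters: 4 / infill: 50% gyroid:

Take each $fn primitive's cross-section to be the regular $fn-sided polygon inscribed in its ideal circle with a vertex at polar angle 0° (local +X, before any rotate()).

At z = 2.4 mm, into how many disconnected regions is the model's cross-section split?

At z = 2.4 mm: the cylinder: section is a regular 24-gon, circumradius r=2.5. The result has 1 disconnected region.

1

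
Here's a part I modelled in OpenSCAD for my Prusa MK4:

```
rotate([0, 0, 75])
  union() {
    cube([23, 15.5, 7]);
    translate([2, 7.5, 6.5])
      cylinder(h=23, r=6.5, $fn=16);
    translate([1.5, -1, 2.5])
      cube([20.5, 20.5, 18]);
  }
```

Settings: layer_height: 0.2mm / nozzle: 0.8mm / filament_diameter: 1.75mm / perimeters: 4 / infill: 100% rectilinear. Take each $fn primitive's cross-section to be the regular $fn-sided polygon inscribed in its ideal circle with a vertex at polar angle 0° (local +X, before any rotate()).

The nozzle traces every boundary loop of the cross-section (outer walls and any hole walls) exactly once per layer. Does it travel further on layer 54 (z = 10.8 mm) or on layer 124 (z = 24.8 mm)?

Layer 54 (z = 10.8): the cube does not reach this height (z outside [0, 7]); the cylinder at (2, 7.5): section is a regular 16-gon, circumradius r=6.5 (perimeter = 2·16·6.500·sin(180°/16) = 40.58 mm); the 20.5×20.5 cube at (1.5, -1) contributes its full rectangle (perimeter 82.00 mm); Merging all regions: the regions partially overlap (shared area 71.12 mm²), so the edge portions inside another operand are dropped and the merged outline is re-measured after clipping — boundary = 88.47 mm; (rotated 75° about Z; rotation is an isometry so areas/perimeters/island counts are preserved). So its perimeter = 88.47 mm. Layer 124 (z = 24.8): the cube is not intersected at this z (z outside [0, 7]); the cylinder at (2, 7.5): section is a regular 16-gon, circumradius r=6.5 (perimeter = 2·16·6.500·sin(180°/16) = 40.58 mm); the cube at (1.5, -1) is not intersected at this z (z outside [2.5, 20.5]); Taking the union: only the r=6.5 cylinder at (2, 7.5) is present, so the union is just that shape — boundary = 40.58 mm; (whole slice rotated 75° about Z — lengths, areas and connectivity unchanged). So its perimeter = 40.58 mm. Layer 54 is larger (88.47 vs 40.58 mm).

layer 54 (z = 10.8 mm)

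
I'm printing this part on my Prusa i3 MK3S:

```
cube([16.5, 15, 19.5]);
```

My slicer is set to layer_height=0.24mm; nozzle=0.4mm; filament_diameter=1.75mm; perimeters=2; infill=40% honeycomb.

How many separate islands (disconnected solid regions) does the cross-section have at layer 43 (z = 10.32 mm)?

1

At z = 10.32 mm: the cube (footprint 16.5×15) is included at this height. Overall, the cross-section is a single solid region. Island count = 1.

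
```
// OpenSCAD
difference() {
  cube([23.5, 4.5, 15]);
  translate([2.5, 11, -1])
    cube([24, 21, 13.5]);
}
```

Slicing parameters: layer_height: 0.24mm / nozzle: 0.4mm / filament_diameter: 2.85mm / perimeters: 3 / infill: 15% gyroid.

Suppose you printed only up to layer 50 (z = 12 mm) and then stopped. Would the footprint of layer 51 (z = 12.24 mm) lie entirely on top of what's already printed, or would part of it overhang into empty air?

Compare the two slices. At z = 12: the cube is present — its section is the full 23.5×4.5 rectangle (area 105.75 mm²); the 24×21 cube at (2.5, 11) contributes its full rectangle (area 504.00 mm²); Subtracting the remaining from the first: starting from the 23.5×4.5 cube (105.75 mm²), the 24×21 cube at (2.5, 11) misses the remaining region (no effect) — area = 105.75 mm². At z = 12.24: the cube is present — its section is the full 23.5×4.5 rectangle (area 105.75 mm²); the cube at (2.5, 11) is present — its section is the full 24×21 rectangle (area 504.00 mm²); Taking the first minus the rest: starting from the 23.5×4.5 cube (105.75 mm²), the 24×21 cube at (2.5, 11) misses the remaining region (no effect) — area = 105.75 mm². Checking containment: the cross-section at z = 12.24 is a subset of the cross-section at z = 12.

entirely on top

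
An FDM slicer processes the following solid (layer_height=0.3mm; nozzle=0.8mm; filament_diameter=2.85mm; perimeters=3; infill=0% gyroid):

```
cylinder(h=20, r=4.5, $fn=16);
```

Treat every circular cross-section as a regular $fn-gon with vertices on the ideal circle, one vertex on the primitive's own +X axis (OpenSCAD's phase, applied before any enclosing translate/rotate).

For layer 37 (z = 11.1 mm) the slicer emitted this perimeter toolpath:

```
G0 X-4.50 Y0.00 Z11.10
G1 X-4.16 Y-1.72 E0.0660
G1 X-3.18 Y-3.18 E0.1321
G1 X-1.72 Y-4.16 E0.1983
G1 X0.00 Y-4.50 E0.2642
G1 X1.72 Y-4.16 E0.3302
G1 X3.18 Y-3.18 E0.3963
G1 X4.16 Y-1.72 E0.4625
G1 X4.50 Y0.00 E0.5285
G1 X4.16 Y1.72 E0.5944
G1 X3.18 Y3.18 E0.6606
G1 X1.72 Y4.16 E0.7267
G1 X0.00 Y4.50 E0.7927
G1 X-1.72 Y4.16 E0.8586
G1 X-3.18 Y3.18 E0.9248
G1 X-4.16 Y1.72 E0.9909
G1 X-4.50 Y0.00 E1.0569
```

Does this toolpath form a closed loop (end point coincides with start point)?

yes

Start point (G0): (-4.50, 0.00). End point (last G1): the path returns to the start — closed.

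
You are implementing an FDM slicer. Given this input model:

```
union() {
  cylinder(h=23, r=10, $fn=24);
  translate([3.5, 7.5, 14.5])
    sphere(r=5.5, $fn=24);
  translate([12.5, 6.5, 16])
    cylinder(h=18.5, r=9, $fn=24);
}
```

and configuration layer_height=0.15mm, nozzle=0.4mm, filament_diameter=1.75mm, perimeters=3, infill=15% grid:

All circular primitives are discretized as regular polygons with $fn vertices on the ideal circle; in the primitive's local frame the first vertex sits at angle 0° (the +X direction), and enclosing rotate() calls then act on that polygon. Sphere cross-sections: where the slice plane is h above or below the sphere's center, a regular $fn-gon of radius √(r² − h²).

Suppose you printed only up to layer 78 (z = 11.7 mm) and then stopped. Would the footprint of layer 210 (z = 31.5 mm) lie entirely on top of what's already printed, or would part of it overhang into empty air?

Compare the two slices. At z = 11.7: the cylinder: section is a regular 24-gon, circumradius r=10 (area = (24/2)·10.000²·sin(360°/24) = 310.58 mm²); the r=5.5 sphere at (3.5, 7.5) slices to a regular 24-gon of circumradius 4.734 (√(r²−h²) with h=2.8 from center) (area = (24/2)·4.734²·sin(360°/24) = 69.60 mm²); the cylinder at (12.5, 6.5) is not intersected at this z (z outside [16, 34.5]); Taking the union: the regions partially overlap — summed areas 380.18 mm² minus the doubly-counted overlap 46.87 mm² gives 333.32 mm² — area = 333.32 mm². At z = 31.5: the cylinder is absent (z outside [0, 23]); the sphere at (3.5, 7.5) is not intersected at this z (|z−center|=17.000 > r=5.5); the cylinder at (12.5, 6.5): section is a regular 24-gon, circumradius r=9 (area = (24/2)·9.000²·sin(360°/24) = 251.57 mm²); Taking the union: only the r=9 cylinder at (12.5, 6.5) is present, so the union is just that shape — area = 251.57 mm². Checking containment: at z = 31.5 the cross-section extends beyond the z = 11.7 cross-section by about 197.87 mm².

part overhangs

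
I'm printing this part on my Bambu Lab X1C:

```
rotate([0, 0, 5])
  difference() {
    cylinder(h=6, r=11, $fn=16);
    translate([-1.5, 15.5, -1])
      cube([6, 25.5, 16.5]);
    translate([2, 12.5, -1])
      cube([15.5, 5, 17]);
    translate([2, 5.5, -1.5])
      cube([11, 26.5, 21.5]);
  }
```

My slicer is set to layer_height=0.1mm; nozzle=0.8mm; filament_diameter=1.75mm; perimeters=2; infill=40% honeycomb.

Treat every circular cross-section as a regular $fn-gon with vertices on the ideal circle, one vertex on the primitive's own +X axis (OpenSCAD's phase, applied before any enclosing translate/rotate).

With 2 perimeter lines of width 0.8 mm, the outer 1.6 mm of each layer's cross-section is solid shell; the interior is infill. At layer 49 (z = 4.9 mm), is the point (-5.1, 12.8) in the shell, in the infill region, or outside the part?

At z = 4.9 mm: the r=11 cylinder gives a regular 16-gon of circumradius 11 (constant along its height); the cube at (-1.5, 15.5) is present — its section is the full 6×25.5 rectangle; the cube at (2, 12.5) is present — its section is the full 15.5×5 rectangle; the cube at (2, 5.5) (footprint 11×26.5) is included at this height; Subtracting the remaining from the first: starting from the r=11 cylinder, the 6×25.5 cube at (-1.5, 15.5) misses the remaining region (no effect); the 15.5×5 cube at (2, 12.5) misses the remaining region (no effect); the 11×26.5 cube at (2, 5.5) partially overlaps it — only the 24.91 mm² overlap (of its 291.50 mm²) is removed, clipping the outline — 1 connected region; (whole slice rotated 5° about Z — lengths, areas and connectivity unchanged). Overall, the cross-section is a single solid region. Undo the 5° rotation: the query point maps to (-3.965, 13.196) in the un-rotated model frame. The nearest boundary edge runs (-4.21, 10.16)→(0.00, 11.00); distance from the point to it = 2.93 mm. The point is not inside any of the regions above, so it lies outside the cross-section (2.93 mm from the nearest boundary).

outside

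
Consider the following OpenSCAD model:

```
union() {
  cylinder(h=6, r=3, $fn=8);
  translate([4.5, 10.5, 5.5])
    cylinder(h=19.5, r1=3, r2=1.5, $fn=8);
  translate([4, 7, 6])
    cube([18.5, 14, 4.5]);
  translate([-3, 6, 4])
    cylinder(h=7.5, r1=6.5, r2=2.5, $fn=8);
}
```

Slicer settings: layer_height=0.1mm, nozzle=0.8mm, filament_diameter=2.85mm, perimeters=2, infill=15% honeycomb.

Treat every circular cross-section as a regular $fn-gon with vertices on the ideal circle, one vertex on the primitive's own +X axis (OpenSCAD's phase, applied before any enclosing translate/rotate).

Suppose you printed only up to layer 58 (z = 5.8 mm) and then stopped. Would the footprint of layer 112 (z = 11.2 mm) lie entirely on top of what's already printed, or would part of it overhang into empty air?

entirely on top

Compare the two slices. At z = 5.8: the cylinder: section is a regular 8-gon, circumradius r=3 (area = (8/2)·3.000²·sin(360°/8) = 25.46 mm²); the cone at (4.5, 10.5) contributes a regular 8-gon of circumradius 2.977 (interpolated between r1=3 and r2=1.5 at t=0.015) (area = (8/2)·2.977²·sin(360°/8) = 25.07 mm²); the cube at (4, 7) is absent (z outside [6, 10.5]); the cone at (-3, 6): at t=0.240 of its height the radius interpolates to r₁+(r₂−r₁)t = 5.540, giving a regular 8-gon of that circumradius (area = (8/2)·5.540²·sin(360°/8) = 86.81 mm²); Merging all regions: the regions partially overlap — summed areas 137.33 mm² minus the doubly-counted overlap 4.07 mm² gives 133.26 mm² — area = 133.26 mm². At z = 11.2: the cylinder does not reach this height (z outside [0, 6]); the cone at (4.5, 10.5): at t=0.292 of its height the radius interpolates to r₁+(r₂−r₁)t = 2.562, giving a regular 8-gon of that circumradius (area = (8/2)·2.562²·sin(360°/8) = 18.56 mm²); the cube at (4, 7) is not intersected at this z (z outside [6, 10.5]); the cone at (-3, 6) (r1=6.5→r2=2.5) has section circumradius 2.660 here — a regular 8-gon (area = (8/2)·2.660²·sin(360°/8) = 20.01 mm²); Taking the union: the 2 present regions are separate (no shared area or edge), so areas and boundary lengths simply add and each stays a separate island — area = 38.57 mm². Checking containment: the cross-section at z = 11.2 is a subset of the cross-section at z = 5.8.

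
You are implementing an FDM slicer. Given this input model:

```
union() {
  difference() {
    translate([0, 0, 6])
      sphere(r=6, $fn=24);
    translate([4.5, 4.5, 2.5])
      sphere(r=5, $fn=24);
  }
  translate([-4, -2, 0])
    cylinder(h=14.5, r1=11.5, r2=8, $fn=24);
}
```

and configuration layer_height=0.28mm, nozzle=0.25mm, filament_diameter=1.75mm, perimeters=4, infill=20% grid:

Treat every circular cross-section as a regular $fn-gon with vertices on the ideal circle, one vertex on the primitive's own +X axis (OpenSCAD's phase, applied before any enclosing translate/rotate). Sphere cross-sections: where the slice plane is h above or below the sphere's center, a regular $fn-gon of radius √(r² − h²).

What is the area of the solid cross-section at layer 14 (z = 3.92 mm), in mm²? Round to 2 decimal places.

At z = 3.92 mm: the sphere: section is a regular 24-gon, circumradius = √(r²−h²) = √(6²−2.08²) = 5.628 (area = (24/2)·5.628²·sin(360°/24) = 98.37 mm²); the r=5 sphere at (4.5, 4.5) slices to a regular 24-gon of circumradius 4.794 (√(r²−h²) with h=1.42 from center) (area = (24/2)·4.794²·sin(360°/24) = 71.38 mm²); Taking the first minus the rest: starting from the r=6 sphere (98.37 mm²), the r=5 sphere at (4.5, 4.5) partially overlaps it — only the 22.68 mm² overlap (of its 71.38 mm²) is removed, clipping the outline — area = 75.69 mm²; the cone at (-4, -2): at t=0.270 of its height the radius interpolates to r₁+(r₂−r₁)t = 10.554, giving a regular 24-gon of that circumradius (area = (24/2)·10.554²·sin(360°/24) = 345.94 mm²); Combining (union): the result so far lies entirely inside the cone at (-4, -2), so the union is just the cone at (-4, -2) — area = 345.94 mm². Overall, the cross-section is a single solid region. Net area = 345.94 mm².

345.94 mm²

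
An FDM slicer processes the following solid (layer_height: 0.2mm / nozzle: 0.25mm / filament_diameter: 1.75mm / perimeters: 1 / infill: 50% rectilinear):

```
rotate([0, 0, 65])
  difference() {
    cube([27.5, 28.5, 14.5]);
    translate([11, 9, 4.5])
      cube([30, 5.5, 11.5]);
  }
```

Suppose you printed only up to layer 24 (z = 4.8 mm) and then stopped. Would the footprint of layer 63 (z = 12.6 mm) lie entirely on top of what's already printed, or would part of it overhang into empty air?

entirely on top

Compare the two slices. At z = 4.8: the cube is present — its section is the full 27.5×28.5 rectangle (area 783.75 mm²); the 30×5.5 cube at (11, 9) contributes its full rectangle (area 165.00 mm²); Taking the first minus the rest: starting from the 27.5×28.5 cube (783.75 mm²), the 30×5.5 cube at (11, 9) partially overlaps it — only the 90.75 mm² overlap (of its 165.00 mm²) is removed, clipping the outline — area = 693.00 mm²; (rotated 65° about Z; rotation is an isometry so areas/perimeters/island counts are preserved). At z = 12.6: the cube (footprint 27.5×28.5) is included at this height (area 783.75 mm²); the cube at (11, 9) (footprint 30×5.5) is included at this height (area 165.00 mm²); Taking the first minus the rest: starting from the 27.5×28.5 cube (783.75 mm²), the 30×5.5 cube at (11, 9) partially overlaps it — only the 90.75 mm² overlap (of its 165.00 mm²) is removed, clipping the outline — area = 693.00 mm²; (whole slice rotated 65° about Z — lengths, areas and connectivity unchanged). Checking containment: the cross-section at z = 12.6 is a subset of the cross-section at z = 4.8.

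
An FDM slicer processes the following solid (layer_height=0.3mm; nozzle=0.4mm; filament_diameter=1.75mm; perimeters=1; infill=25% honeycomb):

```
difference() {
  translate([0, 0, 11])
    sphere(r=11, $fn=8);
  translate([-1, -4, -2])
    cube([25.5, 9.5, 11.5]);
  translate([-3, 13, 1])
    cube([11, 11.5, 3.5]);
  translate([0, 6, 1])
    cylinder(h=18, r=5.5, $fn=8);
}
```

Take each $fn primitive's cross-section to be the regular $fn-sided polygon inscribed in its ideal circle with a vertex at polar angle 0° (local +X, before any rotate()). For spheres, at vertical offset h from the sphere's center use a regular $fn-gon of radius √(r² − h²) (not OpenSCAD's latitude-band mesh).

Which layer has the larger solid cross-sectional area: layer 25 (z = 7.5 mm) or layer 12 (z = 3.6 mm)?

layer 25 (z = 7.5 mm)

Layer 25 (z = 7.5): the sphere: section is a regular 8-gon, circumradius = √(r²−h²) = √(11²−3.5²) = 10.428 (area = (8/2)·10.428²·sin(360°/8) = 307.59 mm²); the cube at (-1, -4) is present — its section is the full 25.5×9.5 rectangle (area 242.25 mm²); the cube at (-3, 13) is absent (z outside [1, 4.5]); the r=5.5 cylinder at (0, 6) contributes a regular 8-gon of circumradius 5.5 (area = (8/2)·5.500²·sin(360°/8) = 85.56 mm²); Taking the first minus the rest: starting from the r=11 sphere (307.59 mm²), the 25.5×9.5 cube at (-1, -4) partially overlaps it — only the 98.99 mm² overlap (of its 242.25 mm²) is removed, clipping the outline; the r=5.5 cylinder at (0, 6) partially overlaps it — only the 53.17 mm² overlap (of its 85.56 mm²) is removed, clipping the outline — area = 155.44 mm². So its area = 155.44 mm². Layer 12 (z = 3.6): the r=11 sphere slices to a regular 8-gon of circumradius 8.139 (√(r²−h²) with h=7.4 from center) (area = (8/2)·8.139²·sin(360°/8) = 187.36 mm²); the 25.5×9.5 cube at (-1, -4) contributes its full rectangle (area 242.25 mm²); the cube at (-3, 13) is present — its section is the full 11×11.5 rectangle (area 126.50 mm²); the cylinder at (0, 6): section is a regular 8-gon, circumradius r=5.5 (area = (8/2)·5.500²·sin(360°/8) = 85.56 mm²); Subtracting the remaining from the first: starting from the r=11 sphere (187.36 mm²), the 25.5×9.5 cube at (-1, -4) partially overlaps it — only the 77.24 mm² overlap (of its 242.25 mm²) is removed, clipping the outline; the 11×11.5 cube at (-3, 13) misses the remaining region (no effect); the r=5.5 cylinder at (0, 6) partially overlaps it — only the 30.30 mm² overlap (of its 85.56 mm²) is removed, clipping the outline — area = 79.82 mm². So its area = 79.82 mm². Layer 25 is larger (155.44 vs 79.82 mm²).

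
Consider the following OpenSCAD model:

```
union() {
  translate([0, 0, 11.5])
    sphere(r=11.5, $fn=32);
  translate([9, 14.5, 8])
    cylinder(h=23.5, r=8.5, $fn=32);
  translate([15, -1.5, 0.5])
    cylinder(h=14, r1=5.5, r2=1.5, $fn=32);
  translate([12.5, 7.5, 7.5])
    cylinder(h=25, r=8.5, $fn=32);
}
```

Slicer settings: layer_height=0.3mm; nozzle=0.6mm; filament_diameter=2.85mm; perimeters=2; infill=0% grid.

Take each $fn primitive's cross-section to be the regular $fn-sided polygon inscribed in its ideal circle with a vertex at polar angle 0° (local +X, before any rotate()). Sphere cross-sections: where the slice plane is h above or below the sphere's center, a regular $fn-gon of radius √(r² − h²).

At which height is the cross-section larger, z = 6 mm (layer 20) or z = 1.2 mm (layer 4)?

layer 20 (z = 6 mm)

Layer 20 (z = 6): the sphere: section is a regular 32-gon, circumradius = √(r²−h²) = √(11.5²−5.5²) = 10.100 (area = (32/2)·10.100²·sin(360°/32) = 318.39 mm²); the cylinder at (9, 14.5) is not intersected at this z (z outside [8, 31.5]); the cone at (15, -1.5) (r1=5.5→r2=1.5) has section circumradius 3.929 here — a regular 32-gon (area = (32/2)·3.929²·sin(360°/32) = 48.18 mm²); the cylinder at (12.5, 7.5) is absent (z outside [7.5, 32.5]); Combining (union): the 2 present regions are separate (no shared area or edge), so areas and boundary lengths simply add and each stays a separate island — area = 366.56 mm². So its area = 366.56 mm². Layer 4 (z = 1.2): the r=11.5 sphere slices to a regular 32-gon of circumradius 5.115 (√(r²−h²) with h=10.3 from center) (area = (32/2)·5.115²·sin(360°/32) = 81.66 mm²); the cylinder at (9, 14.5) is not intersected at this z (z outside [8, 31.5]); the cone at (15, -1.5) contributes a regular 32-gon of circumradius 5.300 (interpolated between r1=5.5 and r2=1.5 at t=0.050) (area = (32/2)·5.300²·sin(360°/32) = 87.68 mm²); the cylinder at (12.5, 7.5) is absent (z outside [7.5, 32.5]); Merging all regions: the 2 present regions are separate (no shared area or edge), so areas and boundary lengths simply add and each stays a separate island — area = 169.34 mm². So its area = 169.34 mm². Layer 20 is larger (366.56 vs 169.34 mm²).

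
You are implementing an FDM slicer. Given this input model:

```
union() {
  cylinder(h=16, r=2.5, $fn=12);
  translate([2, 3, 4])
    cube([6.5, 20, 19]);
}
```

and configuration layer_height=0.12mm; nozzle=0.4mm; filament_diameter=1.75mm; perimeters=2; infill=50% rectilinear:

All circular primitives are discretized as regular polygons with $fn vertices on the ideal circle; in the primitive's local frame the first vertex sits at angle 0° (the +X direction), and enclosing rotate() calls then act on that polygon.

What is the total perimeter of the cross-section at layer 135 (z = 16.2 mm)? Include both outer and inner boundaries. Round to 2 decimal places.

At z = 16.2 mm: the cylinder is not intersected at this z (z outside [0, 16]); the cube at (2, 3) is present — its section is the full 6.5×20 rectangle (perimeter 53.00 mm); Combining (union): only the 6.5×20 cube at (2, 3) is present, so the union is just that shape — boundary = 53.00 mm. Overall, the cross-section is a single solid region. Total boundary length (outer) = 53.00 mm.

53.00 mm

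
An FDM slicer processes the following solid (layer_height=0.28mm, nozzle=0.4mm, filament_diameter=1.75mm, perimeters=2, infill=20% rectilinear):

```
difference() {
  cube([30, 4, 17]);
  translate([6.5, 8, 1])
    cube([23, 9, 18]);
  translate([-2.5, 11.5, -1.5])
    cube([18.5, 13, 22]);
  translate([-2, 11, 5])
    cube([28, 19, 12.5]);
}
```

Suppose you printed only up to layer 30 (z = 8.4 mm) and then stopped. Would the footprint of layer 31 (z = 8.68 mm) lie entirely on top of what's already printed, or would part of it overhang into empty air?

entirely on top

Compare the two slices. At z = 8.4: the 30×4 cube contributes its full rectangle (area 120.00 mm²); the cube at (6.5, 8) is present — its section is the full 23×9 rectangle (area 207.00 mm²); the cube at (-2.5, 11.5) is present — its section is the full 18.5×13 rectangle (area 240.50 mm²); the 28×19 cube at (-2, 11) contributes its full rectangle (area 532.00 mm²); After the difference (first − rest): starting from the 30×4 cube (120.00 mm²), the 23×9 cube at (6.5, 8) misses the remaining region (no effect); the 18.5×13 cube at (-2.5, 11.5) misses the remaining region (no effect); the 28×19 cube at (-2, 11) misses the remaining region (no effect) — area = 120.00 mm². At z = 8.68: the cube is present — its section is the full 30×4 rectangle (area 120.00 mm²); the cube at (6.5, 8) (footprint 23×9) is included at this height (area 207.00 mm²); the cube at (-2.5, 11.5) is present — its section is the full 18.5×13 rectangle (area 240.50 mm²); the cube at (-2, 11) (footprint 28×19) is included at this height (area 532.00 mm²); Subtracting the remaining from the first: starting from the 30×4 cube (120.00 mm²), the 23×9 cube at (6.5, 8) misses the remaining region (no effect); the 18.5×13 cube at (-2.5, 11.5) misses the remaining region (no effect); the 28×19 cube at (-2, 11) misses the remaining region (no effect) — area = 120.00 mm². Checking containment: the cross-section at z = 8.68 is a subset of the cross-section at z = 8.4.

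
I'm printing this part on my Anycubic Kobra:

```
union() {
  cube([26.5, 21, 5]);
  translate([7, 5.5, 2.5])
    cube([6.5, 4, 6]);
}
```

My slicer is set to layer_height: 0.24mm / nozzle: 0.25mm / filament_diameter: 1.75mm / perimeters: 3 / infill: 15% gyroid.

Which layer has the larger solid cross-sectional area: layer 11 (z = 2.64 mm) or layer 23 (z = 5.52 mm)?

Layer 11 (z = 2.64): the cube (footprint 26.5×21) is included at this height (area 556.50 mm²); the 6.5×4 cube at (7, 5.5) contributes its full rectangle (area 26.00 mm²); Merging all regions: the 6.5×4 cube at (7, 5.5) lies entirely inside the 26.5×21 cube, so the union is just the 26.5×21 cube — area = 556.50 mm². So its area = 556.50 mm². Layer 23 (z = 5.52): the cube is not intersected at this z (z outside [0, 5]); the 6.5×4 cube at (7, 5.5) contributes its full rectangle (area 26.00 mm²); Combining (union): only the 6.5×4 cube at (7, 5.5) is present, so the union is just that shape — area = 26.00 mm². So its area = 26.00 mm². Layer 11 is larger (556.50 vs 26.00 mm²).

layer 11 (z = 2.64 mm)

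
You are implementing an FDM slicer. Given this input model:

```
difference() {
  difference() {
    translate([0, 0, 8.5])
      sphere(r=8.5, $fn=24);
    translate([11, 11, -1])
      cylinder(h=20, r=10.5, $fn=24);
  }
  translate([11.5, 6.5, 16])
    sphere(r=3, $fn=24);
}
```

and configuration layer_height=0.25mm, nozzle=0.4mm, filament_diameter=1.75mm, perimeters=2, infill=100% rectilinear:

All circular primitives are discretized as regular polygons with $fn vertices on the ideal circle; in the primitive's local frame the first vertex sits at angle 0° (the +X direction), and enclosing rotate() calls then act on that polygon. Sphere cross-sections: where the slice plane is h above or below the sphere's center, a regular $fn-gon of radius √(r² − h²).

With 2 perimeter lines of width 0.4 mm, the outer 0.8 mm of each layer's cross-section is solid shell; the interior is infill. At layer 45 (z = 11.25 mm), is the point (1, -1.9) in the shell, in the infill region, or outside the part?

infill

At z = 11.25 mm: the sphere: section is a regular 24-gon, circumradius = √(r²−h²) = √(8.5²−2.75²) = 8.043; the r=10.5 cylinder at (11, 11) contributes a regular 24-gon of circumradius 10.5; After the difference (first − rest): starting from the r=8.5 sphere, the r=10.5 cylinder at (11, 11) partially overlaps it — only the 19.08 mm² overlap (of its 342.42 mm²) is removed, clipping the outline — 1 connected region; the sphere at (11.5, 6.5) is absent (|z−center|=4.750 > r=3); After the difference (first − rest): none of the subtracted shapes is present at this height, so the result so far is unchanged — 1 connected region. Overall, the cross-section is a single solid region. The nearest boundary edge runs (4.02, -6.97)→(2.08, -7.77); distance from the point to it = 5.84 mm. The point is inside the cross-section and 5.84 mm from the nearest boundary — more than the 0.8 mm shell width (2 × 0.4), so it's in the infill interior.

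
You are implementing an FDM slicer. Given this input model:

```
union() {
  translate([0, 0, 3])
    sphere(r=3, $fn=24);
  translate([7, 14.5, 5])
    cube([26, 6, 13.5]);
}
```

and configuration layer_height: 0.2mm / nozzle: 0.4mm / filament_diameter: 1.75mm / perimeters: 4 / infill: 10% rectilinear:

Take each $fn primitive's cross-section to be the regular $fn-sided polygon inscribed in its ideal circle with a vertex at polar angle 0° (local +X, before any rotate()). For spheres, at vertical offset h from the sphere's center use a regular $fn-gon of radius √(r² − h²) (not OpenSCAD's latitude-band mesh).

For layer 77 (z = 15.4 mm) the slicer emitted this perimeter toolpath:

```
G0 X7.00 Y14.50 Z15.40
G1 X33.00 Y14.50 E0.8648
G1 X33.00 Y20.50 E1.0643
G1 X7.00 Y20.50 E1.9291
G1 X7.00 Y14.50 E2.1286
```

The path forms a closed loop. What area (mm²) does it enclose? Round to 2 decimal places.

156.00 mm²

Apply the shoelace formula to the sequence of (X, Y) vertices; enclosed area = 156.00 mm².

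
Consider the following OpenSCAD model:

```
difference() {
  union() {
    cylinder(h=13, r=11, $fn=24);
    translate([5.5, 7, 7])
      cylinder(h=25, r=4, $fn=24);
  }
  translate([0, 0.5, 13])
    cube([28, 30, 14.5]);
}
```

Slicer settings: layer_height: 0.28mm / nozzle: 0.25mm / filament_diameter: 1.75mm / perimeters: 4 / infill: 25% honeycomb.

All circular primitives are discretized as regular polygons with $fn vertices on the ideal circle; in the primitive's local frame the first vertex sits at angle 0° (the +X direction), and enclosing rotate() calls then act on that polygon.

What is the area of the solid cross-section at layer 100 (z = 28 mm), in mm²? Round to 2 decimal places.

49.69 mm²

At z = 28 mm: the cylinder does not reach this height (z outside [0, 13]); the r=4 cylinder at (5.5, 7) contributes a regular 24-gon of circumradius 4 (area = (24/2)·4.000²·sin(360°/24) = 49.69 mm²); Taking the union: only the r=4 cylinder at (5.5, 7) is present, so the union is just that shape — area = 49.69 mm²; the cube at (0, 0.5) is absent (z outside [13, 27.5]); After the difference (first − rest): none of the subtracted shapes is present at this height, so that combined region is unchanged — area = 49.69 mm². Overall, the cross-section is a single solid region. Net area = 49.69 mm².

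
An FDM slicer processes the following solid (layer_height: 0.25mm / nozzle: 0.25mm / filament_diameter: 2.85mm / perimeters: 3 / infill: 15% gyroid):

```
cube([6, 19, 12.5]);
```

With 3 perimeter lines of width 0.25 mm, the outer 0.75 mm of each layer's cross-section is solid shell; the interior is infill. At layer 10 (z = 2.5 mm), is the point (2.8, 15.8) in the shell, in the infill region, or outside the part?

infill

At z = 2.5 mm: the 6×19 cube contributes its full rectangle. Overall, the cross-section is a single solid region. The nearest boundary edge runs (0.00, 19.00)→(0.00, 0.00); distance from the point to it = 2.80 mm. The point is inside the cross-section and 2.80 mm from the nearest boundary — more than the 0.75 mm shell width (3 × 0.25), so it's in the infill interior.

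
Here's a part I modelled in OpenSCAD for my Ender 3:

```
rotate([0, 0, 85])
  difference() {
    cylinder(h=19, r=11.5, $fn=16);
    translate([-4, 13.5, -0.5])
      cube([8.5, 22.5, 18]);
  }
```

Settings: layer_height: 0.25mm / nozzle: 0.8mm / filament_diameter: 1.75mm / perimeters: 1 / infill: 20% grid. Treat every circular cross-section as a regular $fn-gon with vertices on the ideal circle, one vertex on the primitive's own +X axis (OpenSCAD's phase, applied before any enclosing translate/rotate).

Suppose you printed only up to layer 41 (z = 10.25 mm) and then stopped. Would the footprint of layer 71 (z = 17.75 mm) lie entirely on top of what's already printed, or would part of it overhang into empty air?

Compare the two slices. At z = 10.25: the r=11.5 cylinder gives a regular 16-gon of circumradius 11.5 (constant along its height) (area = (16/2)·11.500²·sin(360°/16) = 404.88 mm²); the 8.5×22.5 cube at (-4, 13.5) contributes its full rectangle (area 191.25 mm²); Taking the first minus the rest: starting from the r=11.5 cylinder (404.88 mm²), the 8.5×22.5 cube at (-4, 13.5) misses the remaining region (no effect) — area = 404.88 mm²; (rotated 85° about Z; rotation is an isometry so areas/perimeters/island counts are preserved). At z = 17.75: the r=11.5 cylinder contributes a regular 16-gon of circumradius 11.5 (area = (16/2)·11.500²·sin(360°/16) = 404.88 mm²); the cube at (-4, 13.5) is not intersected at this z (z outside [-0.5, 17.5]); Taking the first minus the rest: none of the subtracted shapes is present at this height, so the r=11.5 cylinder is unchanged — area = 404.88 mm²; (rotated 85° about Z; rotation is an isometry so areas/perimeters/island counts are preserved). Checking containment: the cross-section at z = 17.75 is a subset of the cross-section at z = 10.25.

entirely on top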